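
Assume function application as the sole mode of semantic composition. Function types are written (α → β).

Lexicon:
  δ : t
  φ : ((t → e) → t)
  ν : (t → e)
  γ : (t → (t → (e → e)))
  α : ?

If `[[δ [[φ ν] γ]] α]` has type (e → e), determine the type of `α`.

((e → e) → (e → e))

[[δ [[φ ν] γ]] α] must have type (e → e). The sister [δ [[φ ν] γ]] has type (e → e); that is not a function onto (e → e), so α must be the functor, of type ((e → e) → (e → e)).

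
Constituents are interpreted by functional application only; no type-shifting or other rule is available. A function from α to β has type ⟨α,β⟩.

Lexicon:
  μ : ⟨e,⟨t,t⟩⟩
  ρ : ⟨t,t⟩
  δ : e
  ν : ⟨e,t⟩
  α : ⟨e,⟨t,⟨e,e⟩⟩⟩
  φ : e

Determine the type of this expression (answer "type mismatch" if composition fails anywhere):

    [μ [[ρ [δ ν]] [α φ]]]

type mismatch

[δ ν]: ν is ⟨e,t⟩, δ is e; result t.
[ρ [δ ν]]: ρ is ⟨t,t⟩, [δ ν] is t; result t.
[α φ]: α is ⟨e,⟨t,⟨e,e⟩⟩⟩, φ is e; result ⟨t,⟨e,e⟩⟩.
[[ρ [δ ν]] [α φ]]: [α φ] is ⟨t,⟨e,e⟩⟩, [ρ [δ ν]] is t; result ⟨e,e⟩.
At [μ [[ρ [δ ν]] [α φ]]]: neither ⟨e,⟨t,t⟩⟩ nor ⟨e,e⟩ can take the other as argument; the node is ill-typed.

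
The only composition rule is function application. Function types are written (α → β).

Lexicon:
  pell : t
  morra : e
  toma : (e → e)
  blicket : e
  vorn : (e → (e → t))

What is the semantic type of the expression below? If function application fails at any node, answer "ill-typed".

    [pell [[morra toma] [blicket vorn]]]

ill-typed

[morra toma] — toma of type (e → e) combines with morra of type e: type e.
[blicket vorn] — vorn of type (e → (e → t)) combines with blicket of type e: type (e → t).
[[morra toma] [blicket vorn]] — [blicket vorn] of type (e → t) combines with [morra toma] of type e: type t.
[pell [[morra toma] [blicket vorn]]]: t and t cannot combine by function application — type clash.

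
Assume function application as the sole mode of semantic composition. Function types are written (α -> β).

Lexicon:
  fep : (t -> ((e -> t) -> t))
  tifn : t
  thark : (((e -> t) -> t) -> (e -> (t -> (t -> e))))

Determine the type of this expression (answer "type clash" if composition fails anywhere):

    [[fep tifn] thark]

(e -> (t -> (t -> e)))

[fep tifn]: functor fep : (t -> ((e -> t) -> t)), argument tifn : t; result ((e -> t) -> t).
[[fep tifn] thark]: functor thark : (((e -> t) -> t) -> (e -> (t -> (t -> e)))), argument [fep tifn] : ((e -> t) -> t); result (e -> (t -> (t -> e))).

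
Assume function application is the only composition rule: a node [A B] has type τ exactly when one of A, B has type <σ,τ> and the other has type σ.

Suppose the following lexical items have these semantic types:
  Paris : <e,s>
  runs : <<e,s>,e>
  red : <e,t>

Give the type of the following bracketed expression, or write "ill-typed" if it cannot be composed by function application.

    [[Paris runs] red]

t

[Paris runs] — runs of type <<e,s>,e> combines with Paris of type <e,s>: type e.
[[Paris runs] red] — red of type <e,t> combines with [Paris runs] of type e: type t.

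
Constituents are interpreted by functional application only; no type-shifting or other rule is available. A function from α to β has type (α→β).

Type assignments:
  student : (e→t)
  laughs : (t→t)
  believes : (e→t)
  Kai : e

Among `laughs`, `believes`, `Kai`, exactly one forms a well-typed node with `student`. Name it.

laughs : (t→t) — no; student wants e, and laughs wants t.
believes : (e→t) — no; student wants e, and believes wants e.
Kai — combines: student : (e→t) takes Kai : e as argument, giving t.

Kai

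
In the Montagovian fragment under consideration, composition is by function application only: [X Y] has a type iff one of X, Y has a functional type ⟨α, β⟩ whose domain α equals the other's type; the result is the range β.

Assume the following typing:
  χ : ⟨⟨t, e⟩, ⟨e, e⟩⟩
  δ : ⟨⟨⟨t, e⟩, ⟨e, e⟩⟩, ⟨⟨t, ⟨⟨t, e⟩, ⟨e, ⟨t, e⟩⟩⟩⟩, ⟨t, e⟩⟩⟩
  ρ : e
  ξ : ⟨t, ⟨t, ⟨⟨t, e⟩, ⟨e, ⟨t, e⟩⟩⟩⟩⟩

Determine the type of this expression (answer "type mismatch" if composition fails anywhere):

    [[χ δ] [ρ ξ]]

type mismatch

[χ δ] — δ of type ⟨⟨⟨t, e⟩, ⟨e, e⟩⟩, ⟨⟨t, ⟨⟨t, e⟩, ⟨e, ⟨t, e⟩⟩⟩⟩, ⟨t, e⟩⟩⟩ combines with χ of type ⟨⟨t, e⟩, ⟨e, e⟩⟩: type ⟨⟨t, ⟨⟨t, e⟩, ⟨e, ⟨t, e⟩⟩⟩⟩, ⟨t, e⟩⟩.
[ρ ξ]: e and ⟨t, ⟨t, ⟨⟨t, e⟩, ⟨e, ⟨t, e⟩⟩⟩⟩⟩ cannot combine by function application — type clash.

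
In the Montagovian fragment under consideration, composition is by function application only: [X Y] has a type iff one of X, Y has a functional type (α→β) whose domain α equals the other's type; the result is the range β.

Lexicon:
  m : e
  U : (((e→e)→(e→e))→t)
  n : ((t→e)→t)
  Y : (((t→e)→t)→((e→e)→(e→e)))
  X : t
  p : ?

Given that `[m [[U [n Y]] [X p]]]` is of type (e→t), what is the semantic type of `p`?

(t→(t→(e→(e→t))))

[m [[U [n Y]] [X p]]] must have type (e→t). The sister m has type e; that is not a function onto (e→t), so [[U [n Y]] [X p]] must be the functor, of type (e→(e→t)).
[[U [n Y]] [X p]] must have type (e→(e→t)). The sister [U [n Y]] has type t; that is not a function onto (e→(e→t)), so [X p] must be the functor, of type (t→(e→(e→t))).
[X p] must have type (t→(e→(e→t))). The sister X has type t; that is not a function onto (t→(e→(e→t))), so p must be the functor, of type (t→(t→(e→(e→t)))).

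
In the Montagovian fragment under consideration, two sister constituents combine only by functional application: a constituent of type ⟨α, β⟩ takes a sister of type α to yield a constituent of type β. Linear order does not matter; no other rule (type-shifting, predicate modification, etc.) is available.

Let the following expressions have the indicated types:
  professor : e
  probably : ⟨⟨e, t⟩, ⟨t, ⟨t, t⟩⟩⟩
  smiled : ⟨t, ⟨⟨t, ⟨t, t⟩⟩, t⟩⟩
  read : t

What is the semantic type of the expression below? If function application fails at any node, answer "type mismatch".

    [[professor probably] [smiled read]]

type mismatch

[professor probably]: e and ⟨⟨e, t⟩, ⟨t, ⟨t, t⟩⟩⟩ cannot combine by function application — type clash.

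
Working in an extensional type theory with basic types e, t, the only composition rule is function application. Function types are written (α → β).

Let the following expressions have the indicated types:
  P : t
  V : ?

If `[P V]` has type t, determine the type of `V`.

For [P V] to have type t with P of type t, V must be the function: V : (t → t).

(t → t)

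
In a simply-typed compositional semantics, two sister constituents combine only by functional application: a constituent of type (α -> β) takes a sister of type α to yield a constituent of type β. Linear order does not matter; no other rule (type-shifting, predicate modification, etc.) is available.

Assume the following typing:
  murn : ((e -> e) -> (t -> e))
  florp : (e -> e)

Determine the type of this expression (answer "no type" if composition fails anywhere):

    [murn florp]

At [murn florp], murn : ((e -> e) -> (t -> e)) takes florp : (e -> e), giving (t -> e).

(t -> e)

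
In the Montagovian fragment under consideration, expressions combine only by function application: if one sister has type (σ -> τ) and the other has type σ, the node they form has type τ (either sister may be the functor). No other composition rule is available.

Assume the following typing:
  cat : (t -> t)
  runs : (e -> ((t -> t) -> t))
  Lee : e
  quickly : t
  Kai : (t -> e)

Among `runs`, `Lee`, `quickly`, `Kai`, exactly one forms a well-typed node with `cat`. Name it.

runs : (e -> ((t -> t) -> t)) — neither side's domain matches the other.
Lee : e — neither side's domain matches the other.
quickly — combines: cat : (t -> t) takes quickly : t as argument, giving t.
Kai : (t -> e) — neither side's domain matches the other.

quickly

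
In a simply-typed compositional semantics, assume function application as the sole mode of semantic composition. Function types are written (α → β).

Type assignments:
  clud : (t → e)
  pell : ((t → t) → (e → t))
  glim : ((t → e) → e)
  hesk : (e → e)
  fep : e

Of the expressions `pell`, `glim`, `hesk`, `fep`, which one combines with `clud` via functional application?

glim

pell : ((t → t) → (e → t)) — does not combine with clud.
glim — combines: glim : ((t → e) → e) takes clud : (t → e) as argument, giving e.
hesk : (e → e) — does not combine with clud.
fep : e — does not combine with clud.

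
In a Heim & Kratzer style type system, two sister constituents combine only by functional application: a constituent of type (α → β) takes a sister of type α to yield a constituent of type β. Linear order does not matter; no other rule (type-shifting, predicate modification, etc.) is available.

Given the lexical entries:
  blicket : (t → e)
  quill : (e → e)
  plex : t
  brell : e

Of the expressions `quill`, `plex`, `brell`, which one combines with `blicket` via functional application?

quill : (e → e) — neither side's domain matches the other.
plex — combines: blicket : (t → e) takes plex : t as argument, giving e.
brell : e — neither side's domain matches the other.

plex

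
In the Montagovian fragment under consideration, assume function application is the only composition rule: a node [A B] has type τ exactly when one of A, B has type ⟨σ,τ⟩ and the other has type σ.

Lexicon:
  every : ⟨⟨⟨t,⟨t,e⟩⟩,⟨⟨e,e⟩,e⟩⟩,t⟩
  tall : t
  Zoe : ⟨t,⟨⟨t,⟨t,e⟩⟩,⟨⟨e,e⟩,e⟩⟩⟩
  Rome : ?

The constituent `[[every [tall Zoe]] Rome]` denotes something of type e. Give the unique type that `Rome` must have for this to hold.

For [[every [tall Zoe]] Rome] to have type e with [every [tall Zoe]] of type t, Rome must be the function: Rome : ⟨t,e⟩.

⟨t,e⟩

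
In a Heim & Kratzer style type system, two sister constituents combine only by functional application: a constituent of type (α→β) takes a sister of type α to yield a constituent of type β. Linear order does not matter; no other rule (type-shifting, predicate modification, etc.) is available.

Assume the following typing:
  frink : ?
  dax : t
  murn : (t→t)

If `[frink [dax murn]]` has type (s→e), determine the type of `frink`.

(t→(s→e))

At [frink [dax murn]] (required: (s→e)): [dax murn] is t, which is not a function with range (s→e); hence frink is the functor — type (t→(s→e)).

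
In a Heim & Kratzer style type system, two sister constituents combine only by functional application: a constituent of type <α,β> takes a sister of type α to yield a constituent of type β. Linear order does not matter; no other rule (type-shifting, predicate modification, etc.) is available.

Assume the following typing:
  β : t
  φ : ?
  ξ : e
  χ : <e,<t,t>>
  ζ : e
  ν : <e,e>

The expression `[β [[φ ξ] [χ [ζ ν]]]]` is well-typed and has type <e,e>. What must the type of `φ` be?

<e,<<t,t>,<t,<e,e>>>>

[β [[φ ξ] [χ [ζ ν]]]] is required to be <e,e>. β : t cannot yield <e,e> as functor, so [[φ ξ] [χ [ζ ν]]] : <t,<e,e>>.
[[φ ξ] [χ [ζ ν]]] is required to be <t,<e,e>>. [χ [ζ ν]] : <t,t> cannot yield <t,<e,e>> as functor, so [φ ξ] : <<t,t>,<t,<e,e>>>.
[φ ξ] is required to be <<t,t>,<t,<e,e>>>. ξ : e cannot yield <<t,t>,<t,<e,e>>> as functor, so φ : <e,<<t,t>,<t,<e,e>>>>.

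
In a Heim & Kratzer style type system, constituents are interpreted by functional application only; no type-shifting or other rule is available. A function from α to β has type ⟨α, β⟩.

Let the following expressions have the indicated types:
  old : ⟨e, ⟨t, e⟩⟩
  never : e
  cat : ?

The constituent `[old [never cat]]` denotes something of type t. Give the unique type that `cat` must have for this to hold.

⟨e, ⟨⟨e, ⟨t, e⟩⟩, t⟩⟩

For [old [never cat]] to have type t with old of type ⟨e, ⟨t, e⟩⟩, [never cat] must be the function: [never cat] : ⟨⟨e, ⟨t, e⟩⟩, t⟩.
For [never cat] to have type ⟨⟨e, ⟨t, e⟩⟩, t⟩ with never of type e, cat must be the function: cat : ⟨e, ⟨⟨e, ⟨t, e⟩⟩, t⟩⟩.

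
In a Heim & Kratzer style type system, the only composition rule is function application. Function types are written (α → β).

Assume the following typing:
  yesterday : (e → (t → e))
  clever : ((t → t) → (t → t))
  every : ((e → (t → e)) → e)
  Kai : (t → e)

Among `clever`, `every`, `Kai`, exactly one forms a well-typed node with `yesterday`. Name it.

every

clever : ((t → t) → (t → t)) — yesterday needs e; clever needs (t → t); neither fits.
every — combines: every : ((e → (t → e)) → e) takes yesterday : (e → (t → e)) as argument, giving e.
Kai : (t → e) — yesterday needs e; Kai needs t; neither fits.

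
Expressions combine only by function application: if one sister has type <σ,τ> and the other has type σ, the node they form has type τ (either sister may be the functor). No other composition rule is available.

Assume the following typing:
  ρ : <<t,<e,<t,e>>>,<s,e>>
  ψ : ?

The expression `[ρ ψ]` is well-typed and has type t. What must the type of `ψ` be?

<<<t,<e,<t,e>>>,<s,e>>,t>

[ρ ψ] must have type t. The sister ρ has type <<t,<e,<t,e>>>,<s,e>>; that is not a function onto t, so ψ must be the functor, of type <<<t,<e,<t,e>>>,<s,e>>,t>.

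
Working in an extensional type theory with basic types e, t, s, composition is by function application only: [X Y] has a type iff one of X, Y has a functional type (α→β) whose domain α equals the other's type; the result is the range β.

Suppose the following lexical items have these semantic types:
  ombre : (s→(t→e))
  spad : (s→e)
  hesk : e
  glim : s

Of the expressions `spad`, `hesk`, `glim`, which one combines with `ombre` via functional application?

glim

spad : (s→e) — no; ombre wants s, and spad wants s.
hesk : e — no; ombre wants s, and hesk wants nothing (atomic).
glim — combines: ombre : (s→(t→e)) takes glim : s as argument, giving (t→e).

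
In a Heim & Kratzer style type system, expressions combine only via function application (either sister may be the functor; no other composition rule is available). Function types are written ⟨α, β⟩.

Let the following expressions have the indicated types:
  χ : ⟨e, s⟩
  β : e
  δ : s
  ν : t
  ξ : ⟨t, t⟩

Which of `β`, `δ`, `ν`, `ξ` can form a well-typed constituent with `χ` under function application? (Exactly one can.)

β

β — combines: χ : ⟨e, s⟩ takes β : e as argument, giving s.
δ : s — neither side's domain matches the other.
ν : t — neither side's domain matches the other.
ξ : ⟨t, t⟩ — neither side's domain matches the other.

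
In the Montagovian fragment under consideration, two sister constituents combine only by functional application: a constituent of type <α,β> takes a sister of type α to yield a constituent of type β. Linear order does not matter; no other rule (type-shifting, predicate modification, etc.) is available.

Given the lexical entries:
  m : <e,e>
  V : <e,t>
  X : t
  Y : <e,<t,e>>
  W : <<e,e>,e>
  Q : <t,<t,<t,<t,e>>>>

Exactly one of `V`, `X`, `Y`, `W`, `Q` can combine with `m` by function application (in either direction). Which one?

V : <e,t> — m needs e; V needs e; neither fits.
X : t — m needs e; X needs nothing (atomic); neither fits.
Y : <e,<t,e>> — m needs e; Y needs e; neither fits.
W — combines: W : <<e,e>,e> takes m : <e,e> as argument, giving e.
Q : <t,<t,<t,<t,e>>>> — m needs e; Q needs t; neither fits.

W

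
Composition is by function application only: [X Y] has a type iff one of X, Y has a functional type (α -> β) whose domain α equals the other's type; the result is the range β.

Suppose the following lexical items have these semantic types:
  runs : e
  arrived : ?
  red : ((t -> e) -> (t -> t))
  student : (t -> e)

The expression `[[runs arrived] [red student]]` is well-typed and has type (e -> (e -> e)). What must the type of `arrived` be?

(e -> ((t -> t) -> (e -> (e -> e))))

[[runs arrived] [red student]] is required to be (e -> (e -> e)). [red student] : (t -> t) cannot yield (e -> (e -> e)) as functor, so [runs arrived] : ((t -> t) -> (e -> (e -> e))).
[runs arrived] is required to be ((t -> t) -> (e -> (e -> e))). runs : e cannot yield ((t -> t) -> (e -> (e -> e))) as functor, so arrived : (e -> ((t -> t) -> (e -> (e -> e)))).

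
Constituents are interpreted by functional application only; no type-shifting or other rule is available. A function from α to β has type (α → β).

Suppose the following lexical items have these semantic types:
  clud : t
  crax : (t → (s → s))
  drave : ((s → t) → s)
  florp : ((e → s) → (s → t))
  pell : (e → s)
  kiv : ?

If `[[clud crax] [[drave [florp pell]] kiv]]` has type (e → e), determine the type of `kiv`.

(s → ((s → s) → (e → e)))

[[clud crax] [[drave [florp pell]] kiv]] must have type (e → e). The sister [clud crax] has type (s → s); that is not a function onto (e → e), so [[drave [florp pell]] kiv] must be the functor, of type ((s → s) → (e → e)).
[[drave [florp pell]] kiv] must have type ((s → s) → (e → e)). The sister [drave [florp pell]] has type s; that is not a function onto ((s → s) → (e → e)), so kiv must be the functor, of type (s → ((s → s) → (e → e))).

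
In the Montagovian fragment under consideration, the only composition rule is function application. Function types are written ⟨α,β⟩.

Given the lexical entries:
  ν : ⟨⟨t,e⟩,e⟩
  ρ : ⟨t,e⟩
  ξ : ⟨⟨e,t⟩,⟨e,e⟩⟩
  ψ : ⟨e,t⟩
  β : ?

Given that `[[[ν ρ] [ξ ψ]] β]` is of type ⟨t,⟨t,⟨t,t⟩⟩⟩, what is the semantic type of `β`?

[[[ν ρ] [ξ ψ]] β] must have type ⟨t,⟨t,⟨t,t⟩⟩⟩. The sister [[ν ρ] [ξ ψ]] has type e; that is not a function onto ⟨t,⟨t,⟨t,t⟩⟩⟩, so β must be the functor, of type ⟨e,⟨t,⟨t,⟨t,t⟩⟩⟩⟩.

⟨e,⟨t,⟨t,⟨t,t⟩⟩⟩⟩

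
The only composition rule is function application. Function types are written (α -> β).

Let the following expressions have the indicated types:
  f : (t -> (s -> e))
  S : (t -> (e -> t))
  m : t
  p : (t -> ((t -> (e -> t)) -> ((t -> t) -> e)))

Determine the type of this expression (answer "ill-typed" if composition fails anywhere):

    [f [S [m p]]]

ill-typed

[m p] — p of type (t -> ((t -> (e -> t)) -> ((t -> t) -> e))) combines with m of type t: type ((t -> (e -> t)) -> ((t -> t) -> e)).
[S [m p]] — [m p] of type ((t -> (e -> t)) -> ((t -> t) -> e)) combines with S of type (t -> (e -> t)): type ((t -> t) -> e).
[f [S [m p]]]: (t -> (s -> e)) and ((t -> t) -> e) cannot combine by function application — type clash.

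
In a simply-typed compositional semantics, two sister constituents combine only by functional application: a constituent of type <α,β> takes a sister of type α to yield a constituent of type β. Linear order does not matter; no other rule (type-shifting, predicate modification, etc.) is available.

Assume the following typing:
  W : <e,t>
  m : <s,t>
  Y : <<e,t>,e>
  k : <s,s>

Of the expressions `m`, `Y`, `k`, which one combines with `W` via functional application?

m : <s,t> — does not combine with W.
Y — combines: Y : <<e,t>,e> takes W : <e,t> as argument, giving e.
k : <s,s> — does not combine with W.

Y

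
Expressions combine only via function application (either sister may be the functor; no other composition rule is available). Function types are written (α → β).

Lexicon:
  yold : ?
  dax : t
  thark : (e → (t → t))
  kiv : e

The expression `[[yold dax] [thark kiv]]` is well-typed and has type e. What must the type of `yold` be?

[[yold dax] [thark kiv]] is required to be e. [thark kiv] : (t → t) cannot yield e as functor, so [yold dax] : ((t → t) → e).
[yold dax] is required to be ((t → t) → e). dax : t cannot yield ((t → t) → e) as functor, so yold : (t → ((t → t) → e)).

(t → ((t → t) → e))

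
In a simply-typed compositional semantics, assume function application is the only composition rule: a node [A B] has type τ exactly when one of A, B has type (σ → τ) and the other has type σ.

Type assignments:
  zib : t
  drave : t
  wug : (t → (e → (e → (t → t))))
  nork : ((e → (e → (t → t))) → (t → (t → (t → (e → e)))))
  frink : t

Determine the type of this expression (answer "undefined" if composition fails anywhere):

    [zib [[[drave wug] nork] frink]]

[drave wug]: (t → (e → (e → (t → t)))) applied to t yields (e → (e → (t → t))).
[[drave wug] nork]: ((e → (e → (t → t))) → (t → (t → (t → (e → e))))) applied to (e → (e → (t → t))) yields (t → (t → (t → (e → e)))).
[[[drave wug] nork] frink]: (t → (t → (t → (e → e)))) applied to t yields (t → (t → (e → e))).
[zib [[[drave wug] nork] frink]]: (t → (t → (e → e))) applied to t yields (t → (e → e)).

(t → (e → e))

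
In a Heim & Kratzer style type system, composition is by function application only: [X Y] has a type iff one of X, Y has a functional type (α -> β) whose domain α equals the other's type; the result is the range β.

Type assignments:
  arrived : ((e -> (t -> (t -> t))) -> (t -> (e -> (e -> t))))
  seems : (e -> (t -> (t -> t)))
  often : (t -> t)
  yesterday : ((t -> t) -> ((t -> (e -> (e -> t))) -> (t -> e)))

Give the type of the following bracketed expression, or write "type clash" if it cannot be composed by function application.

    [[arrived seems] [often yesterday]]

[arrived seems]: ((e -> (t -> (t -> t))) -> (t -> (e -> (e -> t)))) applied to (e -> (t -> (t -> t))) yields (t -> (e -> (e -> t))).
[often yesterday]: ((t -> t) -> ((t -> (e -> (e -> t))) -> (t -> e))) applied to (t -> t) yields ((t -> (e -> (e -> t))) -> (t -> e)).
[[arrived seems] [often yesterday]]: ((t -> (e -> (e -> t))) -> (t -> e)) applied to (t -> (e -> (e -> t))) yields (t -> e).

(t -> e)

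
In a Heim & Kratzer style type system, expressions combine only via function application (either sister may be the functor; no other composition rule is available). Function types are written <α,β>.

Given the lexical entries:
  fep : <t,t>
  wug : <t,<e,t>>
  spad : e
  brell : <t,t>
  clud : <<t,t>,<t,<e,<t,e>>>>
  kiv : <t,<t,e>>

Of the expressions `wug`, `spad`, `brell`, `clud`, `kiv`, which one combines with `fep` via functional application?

wug : <t,<e,t>> — fep needs t; wug needs t; neither fits.
spad : e — fep needs t; spad needs nothing (atomic); neither fits.
brell : <t,t> — fep needs t; brell needs t; neither fits.
clud — combines: clud : <<t,t>,<t,<e,<t,e>>>> takes fep : <t,t> as argument, giving <t,<e,<t,e>>>.
kiv : <t,<t,e>> — fep needs t; kiv needs t; neither fits.

clud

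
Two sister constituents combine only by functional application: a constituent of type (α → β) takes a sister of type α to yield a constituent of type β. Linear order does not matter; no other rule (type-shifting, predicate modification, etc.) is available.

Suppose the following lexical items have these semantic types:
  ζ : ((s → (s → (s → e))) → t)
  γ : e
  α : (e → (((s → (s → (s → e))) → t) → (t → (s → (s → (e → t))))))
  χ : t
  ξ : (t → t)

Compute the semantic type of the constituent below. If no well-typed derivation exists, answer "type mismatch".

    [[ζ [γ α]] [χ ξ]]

(s → (s → (e → t)))

[γ α]: functor α : (e → (((s → (s → (s → e))) → t) → (t → (s → (s → (e → t)))))), argument γ : e; result (((s → (s → (s → e))) → t) → (t → (s → (s → (e → t))))).
[ζ [γ α]]: functor [γ α] : (((s → (s → (s → e))) → t) → (t → (s → (s → (e → t))))), argument ζ : ((s → (s → (s → e))) → t); result (t → (s → (s → (e → t)))).
[χ ξ]: functor ξ : (t → t), argument χ : t; result t.
[[ζ [γ α]] [χ ξ]]: functor [ζ [γ α]] : (t → (s → (s → (e → t)))), argument [χ ξ] : t; result (s → (s → (e → t))).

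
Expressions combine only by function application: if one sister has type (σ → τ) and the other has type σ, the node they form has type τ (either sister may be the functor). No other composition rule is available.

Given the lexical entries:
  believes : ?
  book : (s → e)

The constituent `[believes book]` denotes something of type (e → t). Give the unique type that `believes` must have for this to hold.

For [believes book] to have type (e → t) with book of type (s → e), believes must be the function: believes : ((s → e) → (e → t)).

((s → e) → (e → t))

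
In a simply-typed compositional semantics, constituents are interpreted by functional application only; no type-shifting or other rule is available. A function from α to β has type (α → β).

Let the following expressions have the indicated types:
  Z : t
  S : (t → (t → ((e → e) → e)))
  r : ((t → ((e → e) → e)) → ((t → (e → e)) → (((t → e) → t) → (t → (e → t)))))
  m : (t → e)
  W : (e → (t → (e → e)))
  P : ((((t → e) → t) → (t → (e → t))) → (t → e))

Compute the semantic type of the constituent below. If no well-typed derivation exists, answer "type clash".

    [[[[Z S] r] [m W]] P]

type clash

[Z S]: functor S : (t → (t → ((e → e) → e))), argument Z : t; result (t → ((e → e) → e)).
[[Z S] r]: functor r : ((t → ((e → e) → e)) → ((t → (e → e)) → (((t → e) → t) → (t → (e → t))))), argument [Z S] : (t → ((e → e) → e)); result ((t → (e → e)) → (((t → e) → t) → (t → (e → t)))).
[m W]: (t → e) and (e → (t → (e → e))) cannot combine by function application — type clash.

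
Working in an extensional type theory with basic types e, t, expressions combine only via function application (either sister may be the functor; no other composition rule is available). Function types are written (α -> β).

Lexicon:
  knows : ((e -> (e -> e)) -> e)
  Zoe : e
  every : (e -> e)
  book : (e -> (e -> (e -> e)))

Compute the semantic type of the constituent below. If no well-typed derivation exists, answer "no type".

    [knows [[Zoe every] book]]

[Zoe every]: every is (e -> e), Zoe is e; result e.
[[Zoe every] book]: book is (e -> (e -> (e -> e))), [Zoe every] is e; result (e -> (e -> e)).
[knows [[Zoe every] book]]: knows is ((e -> (e -> e)) -> e), [[Zoe every] book] is (e -> (e -> e)); result e.

e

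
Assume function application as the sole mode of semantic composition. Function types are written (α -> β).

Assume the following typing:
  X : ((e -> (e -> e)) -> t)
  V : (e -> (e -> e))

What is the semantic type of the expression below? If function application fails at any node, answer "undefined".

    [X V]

[X V]: functor X : ((e -> (e -> e)) -> t), argument V : (e -> (e -> e)); result t.

t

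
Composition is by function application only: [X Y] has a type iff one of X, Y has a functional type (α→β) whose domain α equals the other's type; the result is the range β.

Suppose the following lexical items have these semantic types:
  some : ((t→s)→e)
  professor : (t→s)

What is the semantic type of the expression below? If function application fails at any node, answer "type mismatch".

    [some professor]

[some professor] — some of type ((t→s)→e) combines with professor of type (t→s): type e.

e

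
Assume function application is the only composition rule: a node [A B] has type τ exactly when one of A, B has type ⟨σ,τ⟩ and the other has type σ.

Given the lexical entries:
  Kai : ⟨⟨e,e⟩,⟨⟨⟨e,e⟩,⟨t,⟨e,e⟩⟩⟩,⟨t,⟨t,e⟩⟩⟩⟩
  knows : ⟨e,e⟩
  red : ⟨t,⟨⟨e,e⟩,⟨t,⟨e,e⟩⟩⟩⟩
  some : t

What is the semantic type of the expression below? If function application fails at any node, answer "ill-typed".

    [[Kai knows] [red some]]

[Kai knows] — Kai of type ⟨⟨e,e⟩,⟨⟨⟨e,e⟩,⟨t,⟨e,e⟩⟩⟩,⟨t,⟨t,e⟩⟩⟩⟩ combines with knows of type ⟨e,e⟩: type ⟨⟨⟨e,e⟩,⟨t,⟨e,e⟩⟩⟩,⟨t,⟨t,e⟩⟩⟩.
[red some] — red of type ⟨t,⟨⟨e,e⟩,⟨t,⟨e,e⟩⟩⟩⟩ combines with some of type t: type ⟨⟨e,e⟩,⟨t,⟨e,e⟩⟩⟩.
[[Kai knows] [red some]] — [Kai knows] of type ⟨⟨⟨e,e⟩,⟨t,⟨e,e⟩⟩⟩,⟨t,⟨t,e⟩⟩⟩ combines with [red some] of type ⟨⟨e,e⟩,⟨t,⟨e,e⟩⟩⟩: type ⟨t,⟨t,e⟩⟩.

⟨t,⟨t,e⟩⟩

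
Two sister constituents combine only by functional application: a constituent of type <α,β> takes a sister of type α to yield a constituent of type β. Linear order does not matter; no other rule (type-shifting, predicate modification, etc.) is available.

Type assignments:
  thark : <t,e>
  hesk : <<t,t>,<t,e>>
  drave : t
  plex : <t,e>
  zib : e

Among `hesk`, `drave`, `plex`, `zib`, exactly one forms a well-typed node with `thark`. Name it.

hesk : <<t,t>,<t,e>> — no; thark wants t, and hesk wants <t,t>.
drave — combines: thark : <t,e> takes drave : t as argument, giving e.
plex : <t,e> — no; thark wants t, and plex wants t.
zib : e — no; thark wants t, and zib wants nothing (atomic).

drave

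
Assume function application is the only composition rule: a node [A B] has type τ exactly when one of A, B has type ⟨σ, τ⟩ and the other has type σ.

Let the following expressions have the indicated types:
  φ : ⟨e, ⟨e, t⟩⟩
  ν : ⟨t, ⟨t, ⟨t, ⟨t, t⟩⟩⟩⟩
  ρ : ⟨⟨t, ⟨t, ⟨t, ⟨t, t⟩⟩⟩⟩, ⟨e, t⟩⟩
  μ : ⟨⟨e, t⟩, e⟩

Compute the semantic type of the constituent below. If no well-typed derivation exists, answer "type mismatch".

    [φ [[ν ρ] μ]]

⟨e, t⟩

[ν ρ] — ρ of type ⟨⟨t, ⟨t, ⟨t, ⟨t, t⟩⟩⟩⟩, ⟨e, t⟩⟩ combines with ν of type ⟨t, ⟨t, ⟨t, ⟨t, t⟩⟩⟩⟩: type ⟨e, t⟩.
[[ν ρ] μ] — μ of type ⟨⟨e, t⟩, e⟩ combines with [ν ρ] of type ⟨e, t⟩: type e.
[φ [[ν ρ] μ]] — φ of type ⟨e, ⟨e, t⟩⟩ combines with [[ν ρ] μ] of type e: type ⟨e, t⟩.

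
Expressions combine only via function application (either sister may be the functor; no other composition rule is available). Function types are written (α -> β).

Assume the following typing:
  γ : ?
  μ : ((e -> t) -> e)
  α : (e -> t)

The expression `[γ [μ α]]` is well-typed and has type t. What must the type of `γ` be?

For [γ [μ α]] to have type t with [μ α] of type e, γ must be the function: γ : (e -> t).

(e -> t)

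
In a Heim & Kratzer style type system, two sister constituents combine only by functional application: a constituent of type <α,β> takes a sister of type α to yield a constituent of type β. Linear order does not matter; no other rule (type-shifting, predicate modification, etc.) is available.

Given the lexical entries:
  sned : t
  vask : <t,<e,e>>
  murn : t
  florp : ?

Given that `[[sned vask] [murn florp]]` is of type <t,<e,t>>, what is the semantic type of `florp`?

<t,<<e,e>,<t,<e,t>>>>

At [[sned vask] [murn florp]] (required: <t,<e,t>>): [sned vask] is <e,e>, which is not a function with range <t,<e,t>>; hence [murn florp] is the functor — type <<e,e>,<t,<e,t>>>.
At [murn florp] (required: <<e,e>,<t,<e,t>>>): murn is t, which is not a function with range <<e,e>,<t,<e,t>>>; hence florp is the functor — type <t,<<e,e>,<t,<e,t>>>>.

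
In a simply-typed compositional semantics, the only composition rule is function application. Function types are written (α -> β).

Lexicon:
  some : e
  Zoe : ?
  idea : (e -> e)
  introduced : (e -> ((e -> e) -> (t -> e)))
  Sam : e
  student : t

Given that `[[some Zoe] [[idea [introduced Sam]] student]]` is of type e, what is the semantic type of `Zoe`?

For [[some Zoe] [[idea [introduced Sam]] student]] to have type e with [[idea [introduced Sam]] student] of type e, [some Zoe] must be the function: [some Zoe] : (e -> e).
For [some Zoe] to have type (e -> e) with some of type e, Zoe must be the function: Zoe : (e -> (e -> e)).

(e -> (e -> e))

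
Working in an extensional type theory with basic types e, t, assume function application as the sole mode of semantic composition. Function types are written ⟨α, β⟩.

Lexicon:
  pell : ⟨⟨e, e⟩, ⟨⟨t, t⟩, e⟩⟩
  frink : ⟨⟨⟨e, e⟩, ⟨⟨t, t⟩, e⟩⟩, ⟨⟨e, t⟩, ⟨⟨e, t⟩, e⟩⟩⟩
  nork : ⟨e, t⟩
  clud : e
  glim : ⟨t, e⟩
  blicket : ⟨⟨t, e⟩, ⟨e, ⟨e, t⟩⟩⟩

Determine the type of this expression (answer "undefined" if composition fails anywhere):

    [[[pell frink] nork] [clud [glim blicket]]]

[pell frink]: frink is ⟨⟨⟨e, e⟩, ⟨⟨t, t⟩, e⟩⟩, ⟨⟨e, t⟩, ⟨⟨e, t⟩, e⟩⟩⟩, pell is ⟨⟨e, e⟩, ⟨⟨t, t⟩, e⟩⟩; result ⟨⟨e, t⟩, ⟨⟨e, t⟩, e⟩⟩.
[[pell frink] nork]: [pell frink] is ⟨⟨e, t⟩, ⟨⟨e, t⟩, e⟩⟩, nork is ⟨e, t⟩; result ⟨⟨e, t⟩, e⟩.
[glim blicket]: blicket is ⟨⟨t, e⟩, ⟨e, ⟨e, t⟩⟩⟩, glim is ⟨t, e⟩; result ⟨e, ⟨e, t⟩⟩.
[clud [glim blicket]]: [glim blicket] is ⟨e, ⟨e, t⟩⟩, clud is e; result ⟨e, t⟩.
[[[pell frink] nork] [clud [glim blicket]]]: [[pell frink] nork] is ⟨⟨e, t⟩, e⟩, [clud [glim blicket]] is ⟨e, t⟩; result e.

e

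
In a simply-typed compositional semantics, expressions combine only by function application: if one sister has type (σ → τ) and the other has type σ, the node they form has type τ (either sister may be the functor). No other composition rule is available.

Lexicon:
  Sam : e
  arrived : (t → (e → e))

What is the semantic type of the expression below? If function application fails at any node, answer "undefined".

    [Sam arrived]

At [Sam arrived]: neither e nor (t → (e → e)) can take the other as argument; the node is ill-typed.

undefined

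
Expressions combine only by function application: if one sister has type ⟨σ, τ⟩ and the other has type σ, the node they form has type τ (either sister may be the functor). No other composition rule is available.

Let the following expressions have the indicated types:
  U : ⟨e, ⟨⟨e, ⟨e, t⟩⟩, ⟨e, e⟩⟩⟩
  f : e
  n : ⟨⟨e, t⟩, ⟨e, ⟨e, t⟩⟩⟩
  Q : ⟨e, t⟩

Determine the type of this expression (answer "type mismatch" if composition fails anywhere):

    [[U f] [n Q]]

[U f]: U is ⟨e, ⟨⟨e, ⟨e, t⟩⟩, ⟨e, e⟩⟩⟩, f is e; result ⟨⟨e, ⟨e, t⟩⟩, ⟨e, e⟩⟩.
[n Q]: n is ⟨⟨e, t⟩, ⟨e, ⟨e, t⟩⟩⟩, Q is ⟨e, t⟩; result ⟨e, ⟨e, t⟩⟩.
[[U f] [n Q]]: [U f] is ⟨⟨e, ⟨e, t⟩⟩, ⟨e, e⟩⟩, [n Q] is ⟨e, ⟨e, t⟩⟩; result ⟨e, e⟩.

⟨e, e⟩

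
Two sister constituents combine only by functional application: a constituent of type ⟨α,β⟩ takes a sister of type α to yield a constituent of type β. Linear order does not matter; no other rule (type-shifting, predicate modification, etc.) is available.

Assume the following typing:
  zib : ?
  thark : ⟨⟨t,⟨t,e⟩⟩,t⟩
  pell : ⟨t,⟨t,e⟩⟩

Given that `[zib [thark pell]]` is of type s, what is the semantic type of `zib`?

For [zib [thark pell]] to have type s with [thark pell] of type t, zib must be the function: zib : ⟨t,s⟩.

⟨t,s⟩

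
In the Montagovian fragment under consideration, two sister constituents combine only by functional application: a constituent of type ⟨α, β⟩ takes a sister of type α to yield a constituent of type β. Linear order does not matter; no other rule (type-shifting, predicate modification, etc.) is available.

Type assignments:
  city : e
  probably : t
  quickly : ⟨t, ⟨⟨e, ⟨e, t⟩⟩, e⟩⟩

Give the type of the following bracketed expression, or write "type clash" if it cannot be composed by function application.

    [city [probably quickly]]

[probably quickly]: ⟨t, ⟨⟨e, ⟨e, t⟩⟩, e⟩⟩ applied to t yields ⟨⟨e, ⟨e, t⟩⟩, e⟩.
[city [probably quickly]]: e with ⟨⟨e, ⟨e, t⟩⟩, e⟩ — neither is a function whose domain matches the other; composition fails here.

type clash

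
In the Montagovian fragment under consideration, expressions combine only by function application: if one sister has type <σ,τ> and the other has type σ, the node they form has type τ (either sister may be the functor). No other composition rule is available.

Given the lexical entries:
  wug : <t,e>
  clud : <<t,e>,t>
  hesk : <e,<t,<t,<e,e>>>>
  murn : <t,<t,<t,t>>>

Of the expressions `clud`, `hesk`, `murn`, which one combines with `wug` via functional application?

clud

clud — combines: clud : <<t,e>,t> takes wug : <t,e> as argument, giving t.
hesk : <e,<t,<t,<e,e>>>> — neither side's domain matches the other.
murn : <t,<t,<t,t>>> — neither side's domain matches the other.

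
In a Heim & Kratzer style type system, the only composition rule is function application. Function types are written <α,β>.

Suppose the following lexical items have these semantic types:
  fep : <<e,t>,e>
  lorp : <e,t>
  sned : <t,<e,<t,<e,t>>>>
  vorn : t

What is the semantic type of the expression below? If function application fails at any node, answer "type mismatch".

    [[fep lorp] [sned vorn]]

[fep lorp] — fep of type <<e,t>,e> combines with lorp of type <e,t>: type e.
[sned vorn] — sned of type <t,<e,<t,<e,t>>>> combines with vorn of type t: type <e,<t,<e,t>>>.
[[fep lorp] [sned vorn]] — [sned vorn] of type <e,<t,<e,t>>> combines with [fep lorp] of type e: type <t,<e,t>>.

<t,<e,t>>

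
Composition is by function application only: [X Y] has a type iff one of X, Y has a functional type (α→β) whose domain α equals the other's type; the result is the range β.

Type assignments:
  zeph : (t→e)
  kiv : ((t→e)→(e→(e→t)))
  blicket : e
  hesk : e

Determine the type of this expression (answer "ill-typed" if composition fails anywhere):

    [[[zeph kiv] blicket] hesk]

t

[zeph kiv]: functor kiv : ((t→e)→(e→(e→t))), argument zeph : (t→e); result (e→(e→t)).
[[zeph kiv] blicket]: functor [zeph kiv] : (e→(e→t)), argument blicket : e; result (e→t).
[[[zeph kiv] blicket] hesk]: functor [[zeph kiv] blicket] : (e→t), argument hesk : e; result t.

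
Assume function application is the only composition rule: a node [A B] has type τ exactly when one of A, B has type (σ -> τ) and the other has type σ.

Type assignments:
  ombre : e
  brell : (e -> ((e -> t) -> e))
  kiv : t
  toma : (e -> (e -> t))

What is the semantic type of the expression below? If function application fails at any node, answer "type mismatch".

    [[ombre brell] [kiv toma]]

type mismatch

[ombre brell]: brell is (e -> ((e -> t) -> e)), ombre is e; result ((e -> t) -> e).
[kiv toma]: t and (e -> (e -> t)) cannot combine by function application — type clash.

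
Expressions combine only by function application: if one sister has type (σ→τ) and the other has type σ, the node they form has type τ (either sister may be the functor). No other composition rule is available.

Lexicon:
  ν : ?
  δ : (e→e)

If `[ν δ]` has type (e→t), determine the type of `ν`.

((e→e)→(e→t))

[ν δ] must have type (e→t). The sister δ has type (e→e); that is not a function onto (e→t), so ν must be the functor, of type ((e→e)→(e→t)).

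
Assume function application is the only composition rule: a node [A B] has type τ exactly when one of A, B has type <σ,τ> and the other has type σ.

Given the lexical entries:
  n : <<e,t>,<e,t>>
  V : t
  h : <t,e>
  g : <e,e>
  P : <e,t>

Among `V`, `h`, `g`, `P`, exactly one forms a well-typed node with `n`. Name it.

V : t — neither side's domain matches the other.
h : <t,e> — neither side's domain matches the other.
g : <e,e> — neither side's domain matches the other.
P — combines: n : <<e,t>,<e,t>> takes P : <e,t> as argument, giving <e,t>.

P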